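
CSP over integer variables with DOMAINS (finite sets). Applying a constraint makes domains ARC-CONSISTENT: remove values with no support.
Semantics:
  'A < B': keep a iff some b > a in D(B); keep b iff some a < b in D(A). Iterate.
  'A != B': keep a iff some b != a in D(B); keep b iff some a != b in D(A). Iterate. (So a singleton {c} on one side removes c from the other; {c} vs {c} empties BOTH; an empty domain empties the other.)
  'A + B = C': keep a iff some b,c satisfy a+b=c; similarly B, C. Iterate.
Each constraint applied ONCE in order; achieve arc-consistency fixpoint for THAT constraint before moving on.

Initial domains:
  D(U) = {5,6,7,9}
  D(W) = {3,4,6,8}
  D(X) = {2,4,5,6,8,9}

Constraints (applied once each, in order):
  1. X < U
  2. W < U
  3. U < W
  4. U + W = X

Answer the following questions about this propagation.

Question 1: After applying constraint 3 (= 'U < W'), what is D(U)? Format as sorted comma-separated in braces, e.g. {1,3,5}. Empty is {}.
Constraint 1 (X < U) on D(X)={2,4,5,6,8,9} D(U)={5,6,7,9}: X {2,4,5,6,8,9}->{2,4,5,6,8}
Constraint 2 (W < U) on D(W)={3,4,6,8} D(U)={5,6,7,9}: no change
Constraint 3 (U < W) on D(U)={5,6,7,9} D(W)={3,4,6,8}: U {5,6,7,9}->{5,6,7}; W {3,4,6,8}->{6,8}
So after constraint 3: D(U) = {5,6,7}

Answer: {5,6,7}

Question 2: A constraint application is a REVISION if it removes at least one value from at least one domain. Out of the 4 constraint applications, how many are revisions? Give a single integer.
Answer: 3

Derivation:
Constraint 1 (X < U) on D(X)={2,4,5,6,8,9} D(U)={5,6,7,9}: X {2,4,5,6,8,9}->{2,4,5,6,8} => REVISION
Constraint 2 (W < U) on D(W)={3,4,6,8} D(U)={5,6,7,9}: no change => not a revision
Constraint 3 (U < W) on D(U)={5,6,7,9} D(W)={3,4,6,8}: U {5,6,7,9}->{5,6,7}; W {3,4,6,8}->{6,8} => REVISION
Constraint 4 (U + W = X) on D(U)={5,6,7} D(W)={6,8} D(X)={2,4,5,6,8}: U {5,6,7}->{}; W {6,8}->{}; X {2,4,5,6,8}->{} => REVISION
Total revisions = 3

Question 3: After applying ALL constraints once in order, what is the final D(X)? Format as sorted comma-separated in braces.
Answer: {}

Derivation:
Constraint 1 (X < U) on D(X)={2,4,5,6,8,9} D(U)={5,6,7,9}: X {2,4,5,6,8,9}->{2,4,5,6,8}
Constraint 2 (W < U) on D(W)={3,4,6,8} D(U)={5,6,7,9}: no change
Constraint 3 (U < W) on D(U)={5,6,7,9} D(W)={3,4,6,8}: U {5,6,7,9}->{5,6,7}; W {3,4,6,8}->{6,8}
Constraint 4 (U + W = X) on D(U)={5,6,7} D(W)={6,8} D(X)={2,4,5,6,8}: U {5,6,7}->{}; W {6,8}->{}; X {2,4,5,6,8}->{}
So after all 4 constraints: D(X) = {}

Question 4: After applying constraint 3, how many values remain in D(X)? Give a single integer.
Constraint 1 (X < U) on D(X)={2,4,5,6,8,9} D(U)={5,6,7,9}: X {2,4,5,6,8,9}->{2,4,5,6,8}
Constraint 2 (W < U) on D(W)={3,4,6,8} D(U)={5,6,7,9}: no change
Constraint 3 (U < W) on D(U)={5,6,7,9} D(W)={3,4,6,8}: U {5,6,7,9}->{5,6,7}; W {3,4,6,8}->{6,8}
So after constraint 3: D(X)={2,4,5,6,8}, size = 5

Answer: 5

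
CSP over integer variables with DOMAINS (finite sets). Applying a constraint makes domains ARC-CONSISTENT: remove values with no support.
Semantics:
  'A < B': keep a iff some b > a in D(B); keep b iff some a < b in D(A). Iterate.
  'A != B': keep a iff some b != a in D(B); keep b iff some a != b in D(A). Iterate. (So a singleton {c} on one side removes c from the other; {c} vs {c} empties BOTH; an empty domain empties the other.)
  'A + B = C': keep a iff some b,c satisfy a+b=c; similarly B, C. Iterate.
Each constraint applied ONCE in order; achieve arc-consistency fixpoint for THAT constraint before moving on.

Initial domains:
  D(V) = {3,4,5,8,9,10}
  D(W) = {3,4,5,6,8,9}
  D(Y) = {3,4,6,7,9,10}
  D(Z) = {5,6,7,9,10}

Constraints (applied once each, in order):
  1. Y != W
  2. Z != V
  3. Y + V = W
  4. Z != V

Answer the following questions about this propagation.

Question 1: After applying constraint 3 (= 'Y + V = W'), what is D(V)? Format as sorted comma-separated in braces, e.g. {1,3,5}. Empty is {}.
Answer: {3,4,5}

Derivation:
Constraint 1 (Y != W) on D(Y)={3,4,6,7,9,10} D(W)={3,4,5,6,8,9}: no change
Constraint 2 (Z != V) on D(Z)={5,6,7,9,10} D(V)={3,4,5,8,9,10}: no change
Constraint 3 (Y + V = W) on D(Y)={3,4,6,7,9,10} D(V)={3,4,5,8,9,10} D(W)={3,4,5,6,8,9}: Y {3,4,6,7,9,10}->{3,4,6}; V {3,4,5,8,9,10}->{3,4,5}; W {3,4,5,6,8,9}->{6,8,9}
So after constraint 3: D(V) = {3,4,5}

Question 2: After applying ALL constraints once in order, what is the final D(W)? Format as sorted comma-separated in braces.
Constraint 1 (Y != W) on D(Y)={3,4,6,7,9,10} D(W)={3,4,5,6,8,9}: no change
Constraint 2 (Z != V) on D(Z)={5,6,7,9,10} D(V)={3,4,5,8,9,10}: no change
Constraint 3 (Y + V = W) on D(Y)={3,4,6,7,9,10} D(V)={3,4,5,8,9,10} D(W)={3,4,5,6,8,9}: Y {3,4,6,7,9,10}->{3,4,6}; V {3,4,5,8,9,10}->{3,4,5}; W {3,4,5,6,8,9}->{6,8,9}
Constraint 4 (Z != V) on D(Z)={5,6,7,9,10} D(V)={3,4,5}: no change
So after all 4 constraints: D(W) = {6,8,9}

Answer: {6,8,9}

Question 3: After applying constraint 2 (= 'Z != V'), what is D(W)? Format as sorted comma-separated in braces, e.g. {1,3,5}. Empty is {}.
Answer: {3,4,5,6,8,9}

Derivation:
Constraint 1 (Y != W) on D(Y)={3,4,6,7,9,10} D(W)={3,4,5,6,8,9}: no change
Constraint 2 (Z != V) on D(Z)={5,6,7,9,10} D(V)={3,4,5,8,9,10}: no change
So after constraint 2: D(W) = {3,4,5,6,8,9}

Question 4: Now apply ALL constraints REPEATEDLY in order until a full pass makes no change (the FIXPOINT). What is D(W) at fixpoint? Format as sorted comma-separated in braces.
pass 0 (initial): D(W)={3,4,5,6,8,9}
pass 1: V {3,4,5,8,9,10}->{3,4,5}; W {3,4,5,6,8,9}->{6,8,9}; Y {3,4,6,7,9,10}->{3,4,6}
pass 2: no change
Fixpoint after 2 passes: D(W) = {6,8,9}

Answer: {6,8,9}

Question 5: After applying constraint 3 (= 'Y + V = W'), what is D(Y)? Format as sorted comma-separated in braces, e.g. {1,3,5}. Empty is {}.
Answer: {3,4,6}

Derivation:
Constraint 1 (Y != W) on D(Y)={3,4,6,7,9,10} D(W)={3,4,5,6,8,9}: no change
Constraint 2 (Z != V) on D(Z)={5,6,7,9,10} D(V)={3,4,5,8,9,10}: no change
Constraint 3 (Y + V = W) on D(Y)={3,4,6,7,9,10} D(V)={3,4,5,8,9,10} D(W)={3,4,5,6,8,9}: Y {3,4,6,7,9,10}->{3,4,6}; V {3,4,5,8,9,10}->{3,4,5}; W {3,4,5,6,8,9}->{6,8,9}
So after constraint 3: D(Y) = {3,4,6}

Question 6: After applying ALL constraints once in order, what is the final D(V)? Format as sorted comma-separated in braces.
Answer: {3,4,5}

Derivation:
Constraint 1 (Y != W) on D(Y)={3,4,6,7,9,10} D(W)={3,4,5,6,8,9}: no change
Constraint 2 (Z != V) on D(Z)={5,6,7,9,10} D(V)={3,4,5,8,9,10}: no change
Constraint 3 (Y + V = W) on D(Y)={3,4,6,7,9,10} D(V)={3,4,5,8,9,10} D(W)={3,4,5,6,8,9}: Y {3,4,6,7,9,10}->{3,4,6}; V {3,4,5,8,9,10}->{3,4,5}; W {3,4,5,6,8,9}->{6,8,9}
Constraint 4 (Z != V) on D(Z)={5,6,7,9,10} D(V)={3,4,5}: no change
So after all 4 constraints: D(V) = {3,4,5}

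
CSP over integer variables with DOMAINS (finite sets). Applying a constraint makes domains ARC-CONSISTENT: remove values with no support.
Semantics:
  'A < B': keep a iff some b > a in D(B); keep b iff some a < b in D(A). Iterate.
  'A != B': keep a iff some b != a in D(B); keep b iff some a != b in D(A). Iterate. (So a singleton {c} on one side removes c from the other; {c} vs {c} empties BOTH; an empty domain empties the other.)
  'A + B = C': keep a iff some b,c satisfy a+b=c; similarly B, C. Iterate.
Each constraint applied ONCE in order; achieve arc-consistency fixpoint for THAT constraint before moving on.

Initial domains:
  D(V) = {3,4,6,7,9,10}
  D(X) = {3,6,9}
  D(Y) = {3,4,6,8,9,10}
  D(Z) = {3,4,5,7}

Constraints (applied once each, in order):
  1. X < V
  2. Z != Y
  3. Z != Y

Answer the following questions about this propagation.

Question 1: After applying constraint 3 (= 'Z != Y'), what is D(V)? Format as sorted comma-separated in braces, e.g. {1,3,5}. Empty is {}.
Constraint 1 (X < V) on D(X)={3,6,9} D(V)={3,4,6,7,9,10}: V {3,4,6,7,9,10}->{4,6,7,9,10}
Constraint 2 (Z != Y) on D(Z)={3,4,5,7} D(Y)={3,4,6,8,9,10}: no change
Constraint 3 (Z != Y) on D(Z)={3,4,5,7} D(Y)={3,4,6,8,9,10}: no change
So after constraint 3: D(V) = {4,6,7,9,10}

Answer: {4,6,7,9,10}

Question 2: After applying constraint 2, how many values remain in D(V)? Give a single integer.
Answer: 5

Derivation:
Constraint 1 (X < V) on D(X)={3,6,9} D(V)={3,4,6,7,9,10}: V {3,4,6,7,9,10}->{4,6,7,9,10}
Constraint 2 (Z != Y) on D(Z)={3,4,5,7} D(Y)={3,4,6,8,9,10}: no change
So after constraint 2: D(V)={4,6,7,9,10}, size = 5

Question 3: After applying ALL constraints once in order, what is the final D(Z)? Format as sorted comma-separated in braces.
Constraint 1 (X < V) on D(X)={3,6,9} D(V)={3,4,6,7,9,10}: V {3,4,6,7,9,10}->{4,6,7,9,10}
Constraint 2 (Z != Y) on D(Z)={3,4,5,7} D(Y)={3,4,6,8,9,10}: no change
Constraint 3 (Z != Y) on D(Z)={3,4,5,7} D(Y)={3,4,6,8,9,10}: no change
So after all 3 constraints: D(Z) = {3,4,5,7}

Answer: {3,4,5,7}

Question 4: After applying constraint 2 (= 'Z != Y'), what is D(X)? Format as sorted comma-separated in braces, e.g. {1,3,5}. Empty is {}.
Answer: {3,6,9}

Derivation:
Constraint 1 (X < V) on D(X)={3,6,9} D(V)={3,4,6,7,9,10}: V {3,4,6,7,9,10}->{4,6,7,9,10}
Constraint 2 (Z != Y) on D(Z)={3,4,5,7} D(Y)={3,4,6,8,9,10}: no change
So after constraint 2: D(X) = {3,6,9}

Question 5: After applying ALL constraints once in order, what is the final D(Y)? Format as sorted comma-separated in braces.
Answer: {3,4,6,8,9,10}

Derivation:
Constraint 1 (X < V) on D(X)={3,6,9} D(V)={3,4,6,7,9,10}: V {3,4,6,7,9,10}->{4,6,7,9,10}
Constraint 2 (Z != Y) on D(Z)={3,4,5,7} D(Y)={3,4,6,8,9,10}: no change
Constraint 3 (Z != Y) on D(Z)={3,4,5,7} D(Y)={3,4,6,8,9,10}: no change
So after all 3 constraints: D(Y) = {3,4,6,8,9,10}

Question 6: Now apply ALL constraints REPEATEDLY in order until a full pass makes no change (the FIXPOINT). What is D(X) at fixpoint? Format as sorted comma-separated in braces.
pass 0 (initial): D(X)={3,6,9}
pass 1: V {3,4,6,7,9,10}->{4,6,7,9,10}
pass 2: no change
Fixpoint after 2 passes: D(X) = {3,6,9}

Answer: {3,6,9}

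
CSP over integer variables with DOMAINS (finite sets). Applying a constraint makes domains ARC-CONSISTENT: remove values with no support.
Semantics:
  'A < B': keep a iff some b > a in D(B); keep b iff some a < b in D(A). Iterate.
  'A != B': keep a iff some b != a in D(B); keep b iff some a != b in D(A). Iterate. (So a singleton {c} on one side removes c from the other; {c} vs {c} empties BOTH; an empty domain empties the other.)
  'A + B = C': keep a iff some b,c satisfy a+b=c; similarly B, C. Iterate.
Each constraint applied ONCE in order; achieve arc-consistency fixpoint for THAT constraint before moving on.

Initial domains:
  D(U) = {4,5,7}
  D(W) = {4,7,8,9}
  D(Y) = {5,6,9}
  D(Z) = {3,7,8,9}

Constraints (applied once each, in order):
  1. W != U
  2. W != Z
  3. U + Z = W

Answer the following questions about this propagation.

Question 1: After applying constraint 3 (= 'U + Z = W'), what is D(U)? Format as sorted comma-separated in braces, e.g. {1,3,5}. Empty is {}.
Constraint 1 (W != U) on D(W)={4,7,8,9} D(U)={4,5,7}: no change
Constraint 2 (W != Z) on D(W)={4,7,8,9} D(Z)={3,7,8,9}: no change
Constraint 3 (U + Z = W) on D(U)={4,5,7} D(Z)={3,7,8,9} D(W)={4,7,8,9}: U {4,5,7}->{4,5}; Z {3,7,8,9}->{3}; W {4,7,8,9}->{7,8}
So after constraint 3: D(U) = {4,5}

Answer: {4,5}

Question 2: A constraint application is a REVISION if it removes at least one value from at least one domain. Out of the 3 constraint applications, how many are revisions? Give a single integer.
Constraint 1 (W != U) on D(W)={4,7,8,9} D(U)={4,5,7}: no change => not a revision
Constraint 2 (W != Z) on D(W)={4,7,8,9} D(Z)={3,7,8,9}: no change => not a revision
Constraint 3 (U + Z = W) on D(U)={4,5,7} D(Z)={3,7,8,9} D(W)={4,7,8,9}: U {4,5,7}->{4,5}; Z {3,7,8,9}->{3}; W {4,7,8,9}->{7,8} => REVISION
Total revisions = 1

Answer: 1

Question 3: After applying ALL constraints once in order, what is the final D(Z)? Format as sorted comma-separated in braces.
Constraint 1 (W != U) on D(W)={4,7,8,9} D(U)={4,5,7}: no change
Constraint 2 (W != Z) on D(W)={4,7,8,9} D(Z)={3,7,8,9}: no change
Constraint 3 (U + Z = W) on D(U)={4,5,7} D(Z)={3,7,8,9} D(W)={4,7,8,9}: U {4,5,7}->{4,5}; Z {3,7,8,9}->{3}; W {4,7,8,9}->{7,8}
So after all 3 constraints: D(Z) = {3}

Answer: {3}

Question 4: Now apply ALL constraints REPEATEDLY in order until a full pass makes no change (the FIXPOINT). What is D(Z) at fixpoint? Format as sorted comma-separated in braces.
pass 0 (initial): D(Z)={3,7,8,9}
pass 1: U {4,5,7}->{4,5}; W {4,7,8,9}->{7,8}; Z {3,7,8,9}->{3}
pass 2: no change
Fixpoint after 2 passes: D(Z) = {3}

Answer: {3}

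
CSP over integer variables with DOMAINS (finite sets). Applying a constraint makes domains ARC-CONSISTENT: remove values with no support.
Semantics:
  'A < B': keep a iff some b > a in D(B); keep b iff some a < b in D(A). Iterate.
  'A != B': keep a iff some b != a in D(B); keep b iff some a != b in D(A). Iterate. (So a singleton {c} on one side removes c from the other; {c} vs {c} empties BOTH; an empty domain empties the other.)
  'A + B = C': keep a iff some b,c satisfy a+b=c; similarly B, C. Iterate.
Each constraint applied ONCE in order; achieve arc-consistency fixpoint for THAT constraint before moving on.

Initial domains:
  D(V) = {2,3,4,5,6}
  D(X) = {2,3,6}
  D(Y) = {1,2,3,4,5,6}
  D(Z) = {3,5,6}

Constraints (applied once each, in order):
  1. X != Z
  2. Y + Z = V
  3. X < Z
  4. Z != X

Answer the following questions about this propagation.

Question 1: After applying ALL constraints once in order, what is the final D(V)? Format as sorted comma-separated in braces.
Constraint 1 (X != Z) on D(X)={2,3,6} D(Z)={3,5,6}: no change
Constraint 2 (Y + Z = V) on D(Y)={1,2,3,4,5,6} D(Z)={3,5,6} D(V)={2,3,4,5,6}: Y {1,2,3,4,5,6}->{1,2,3}; Z {3,5,6}->{3,5}; V {2,3,4,5,6}->{4,5,6}
Constraint 3 (X < Z) on D(X)={2,3,6} D(Z)={3,5}: X {2,3,6}->{2,3}
Constraint 4 (Z != X) on D(Z)={3,5} D(X)={2,3}: no change
So after all 4 constraints: D(V) = {4,5,6}

Answer: {4,5,6}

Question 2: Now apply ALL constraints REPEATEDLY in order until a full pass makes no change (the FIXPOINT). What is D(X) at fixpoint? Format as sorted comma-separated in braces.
pass 0 (initial): D(X)={2,3,6}
pass 1: V {2,3,4,5,6}->{4,5,6}; X {2,3,6}->{2,3}; Y {1,2,3,4,5,6}->{1,2,3}; Z {3,5,6}->{3,5}
pass 2: no change
Fixpoint after 2 passes: D(X) = {2,3}

Answer: {2,3}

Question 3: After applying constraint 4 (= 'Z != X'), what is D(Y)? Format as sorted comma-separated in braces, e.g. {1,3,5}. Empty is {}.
Constraint 1 (X != Z) on D(X)={2,3,6} D(Z)={3,5,6}: no change
Constraint 2 (Y + Z = V) on D(Y)={1,2,3,4,5,6} D(Z)={3,5,6} D(V)={2,3,4,5,6}: Y {1,2,3,4,5,6}->{1,2,3}; Z {3,5,6}->{3,5}; V {2,3,4,5,6}->{4,5,6}
Constraint 3 (X < Z) on D(X)={2,3,6} D(Z)={3,5}: X {2,3,6}->{2,3}
Constraint 4 (Z != X) on D(Z)={3,5} D(X)={2,3}: no change
So after constraint 4: D(Y) = {1,2,3}

Answer: {1,2,3}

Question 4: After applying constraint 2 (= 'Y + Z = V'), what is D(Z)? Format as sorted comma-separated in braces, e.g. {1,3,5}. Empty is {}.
Answer: {3,5}

Derivation:
Constraint 1 (X != Z) on D(X)={2,3,6} D(Z)={3,5,6}: no change
Constraint 2 (Y + Z = V) on D(Y)={1,2,3,4,5,6} D(Z)={3,5,6} D(V)={2,3,4,5,6}: Y {1,2,3,4,5,6}->{1,2,3}; Z {3,5,6}->{3,5}; V {2,3,4,5,6}->{4,5,6}
So after constraint 2: D(Z) = {3,5}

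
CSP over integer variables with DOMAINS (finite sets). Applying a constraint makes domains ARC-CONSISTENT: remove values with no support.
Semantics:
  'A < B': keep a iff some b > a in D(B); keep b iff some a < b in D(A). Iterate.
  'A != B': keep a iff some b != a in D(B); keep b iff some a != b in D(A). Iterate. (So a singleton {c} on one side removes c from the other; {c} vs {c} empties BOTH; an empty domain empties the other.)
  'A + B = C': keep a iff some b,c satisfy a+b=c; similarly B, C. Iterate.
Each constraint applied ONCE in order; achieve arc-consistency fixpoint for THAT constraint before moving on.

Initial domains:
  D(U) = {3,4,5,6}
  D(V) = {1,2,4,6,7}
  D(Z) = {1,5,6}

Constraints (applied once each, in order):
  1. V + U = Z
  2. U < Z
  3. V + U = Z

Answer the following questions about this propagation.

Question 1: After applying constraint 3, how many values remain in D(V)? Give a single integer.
Answer: 2

Derivation:
Constraint 1 (V + U = Z) on D(V)={1,2,4,6,7} D(U)={3,4,5,6} D(Z)={1,5,6}: V {1,2,4,6,7}->{1,2}; U {3,4,5,6}->{3,4,5}; Z {1,5,6}->{5,6}
Constraint 2 (U < Z) on D(U)={3,4,5} D(Z)={5,6}: no change
Constraint 3 (V + U = Z) on D(V)={1,2} D(U)={3,4,5} D(Z)={5,6}: no change
So after constraint 3: D(V)={1,2}, size = 2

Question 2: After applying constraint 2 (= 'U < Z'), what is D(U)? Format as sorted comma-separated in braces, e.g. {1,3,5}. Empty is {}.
Answer: {3,4,5}

Derivation:
Constraint 1 (V + U = Z) on D(V)={1,2,4,6,7} D(U)={3,4,5,6} D(Z)={1,5,6}: V {1,2,4,6,7}->{1,2}; U {3,4,5,6}->{3,4,5}; Z {1,5,6}->{5,6}
Constraint 2 (U < Z) on D(U)={3,4,5} D(Z)={5,6}: no change
So after constraint 2: D(U) = {3,4,5}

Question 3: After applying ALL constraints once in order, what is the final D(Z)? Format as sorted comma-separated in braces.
Constraint 1 (V + U = Z) on D(V)={1,2,4,6,7} D(U)={3,4,5,6} D(Z)={1,5,6}: V {1,2,4,6,7}->{1,2}; U {3,4,5,6}->{3,4,5}; Z {1,5,6}->{5,6}
Constraint 2 (U < Z) on D(U)={3,4,5} D(Z)={5,6}: no change
Constraint 3 (V + U = Z) on D(V)={1,2} D(U)={3,4,5} D(Z)={5,6}: no change
So after all 3 constraints: D(Z) = {5,6}

Answer: {5,6}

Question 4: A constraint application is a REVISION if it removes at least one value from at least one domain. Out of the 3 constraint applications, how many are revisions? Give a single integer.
Answer: 1

Derivation:
Constraint 1 (V + U = Z) on D(V)={1,2,4,6,7} D(U)={3,4,5,6} D(Z)={1,5,6}: V {1,2,4,6,7}->{1,2}; U {3,4,5,6}->{3,4,5}; Z {1,5,6}->{5,6} => REVISION
Constraint 2 (U < Z) on D(U)={3,4,5} D(Z)={5,6}: no change => not a revision
Constraint 3 (V + U = Z) on D(V)={1,2} D(U)={3,4,5} D(Z)={5,6}: no change => not a revision
Total revisions = 1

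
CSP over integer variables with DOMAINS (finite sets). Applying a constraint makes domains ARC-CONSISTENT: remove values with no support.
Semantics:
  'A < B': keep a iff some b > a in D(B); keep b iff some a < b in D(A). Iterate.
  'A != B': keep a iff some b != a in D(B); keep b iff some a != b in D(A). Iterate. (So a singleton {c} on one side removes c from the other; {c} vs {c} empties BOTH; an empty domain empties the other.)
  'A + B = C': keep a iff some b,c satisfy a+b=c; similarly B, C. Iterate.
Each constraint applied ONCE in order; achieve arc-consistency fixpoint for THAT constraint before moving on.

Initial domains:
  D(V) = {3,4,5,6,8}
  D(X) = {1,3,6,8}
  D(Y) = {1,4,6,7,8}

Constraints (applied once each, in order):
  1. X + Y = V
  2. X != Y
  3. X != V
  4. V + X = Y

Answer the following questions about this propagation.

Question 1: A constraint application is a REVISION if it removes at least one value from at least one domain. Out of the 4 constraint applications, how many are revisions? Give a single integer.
Answer: 2

Derivation:
Constraint 1 (X + Y = V) on D(X)={1,3,6,8} D(Y)={1,4,6,7,8} D(V)={3,4,5,6,8}: X {1,3,6,8}->{1,3}; Y {1,4,6,7,8}->{1,4,7}; V {3,4,5,6,8}->{4,5,8} => REVISION
Constraint 2 (X != Y) on D(X)={1,3} D(Y)={1,4,7}: no change => not a revision
Constraint 3 (X != V) on D(X)={1,3} D(V)={4,5,8}: no change => not a revision
Constraint 4 (V + X = Y) on D(V)={4,5,8} D(X)={1,3} D(Y)={1,4,7}: V {4,5,8}->{4}; X {1,3}->{3}; Y {1,4,7}->{7} => REVISION
Total revisions = 2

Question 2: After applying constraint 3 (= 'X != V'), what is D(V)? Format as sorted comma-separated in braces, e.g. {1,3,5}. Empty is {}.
Answer: {4,5,8}

Derivation:
Constraint 1 (X + Y = V) on D(X)={1,3,6,8} D(Y)={1,4,6,7,8} D(V)={3,4,5,6,8}: X {1,3,6,8}->{1,3}; Y {1,4,6,7,8}->{1,4,7}; V {3,4,5,6,8}->{4,5,8}
Constraint 2 (X != Y) on D(X)={1,3} D(Y)={1,4,7}: no change
Constraint 3 (X != V) on D(X)={1,3} D(V)={4,5,8}: no change
So after constraint 3: D(V) = {4,5,8}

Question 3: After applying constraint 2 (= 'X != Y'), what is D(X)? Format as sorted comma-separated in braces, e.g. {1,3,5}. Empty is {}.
Constraint 1 (X + Y = V) on D(X)={1,3,6,8} D(Y)={1,4,6,7,8} D(V)={3,4,5,6,8}: X {1,3,6,8}->{1,3}; Y {1,4,6,7,8}->{1,4,7}; V {3,4,5,6,8}->{4,5,8}
Constraint 2 (X != Y) on D(X)={1,3} D(Y)={1,4,7}: no change
So after constraint 2: D(X) = {1,3}

Answer: {1,3}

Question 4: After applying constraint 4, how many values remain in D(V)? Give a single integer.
Constraint 1 (X + Y = V) on D(X)={1,3,6,8} D(Y)={1,4,6,7,8} D(V)={3,4,5,6,8}: X {1,3,6,8}->{1,3}; Y {1,4,6,7,8}->{1,4,7}; V {3,4,5,6,8}->{4,5,8}
Constraint 2 (X != Y) on D(X)={1,3} D(Y)={1,4,7}: no change
Constraint 3 (X != V) on D(X)={1,3} D(V)={4,5,8}: no change
Constraint 4 (V + X = Y) on D(V)={4,5,8} D(X)={1,3} D(Y)={1,4,7}: V {4,5,8}->{4}; X {1,3}->{3}; Y {1,4,7}->{7}
So after constraint 4: D(V)={4}, size = 1

Answer: 1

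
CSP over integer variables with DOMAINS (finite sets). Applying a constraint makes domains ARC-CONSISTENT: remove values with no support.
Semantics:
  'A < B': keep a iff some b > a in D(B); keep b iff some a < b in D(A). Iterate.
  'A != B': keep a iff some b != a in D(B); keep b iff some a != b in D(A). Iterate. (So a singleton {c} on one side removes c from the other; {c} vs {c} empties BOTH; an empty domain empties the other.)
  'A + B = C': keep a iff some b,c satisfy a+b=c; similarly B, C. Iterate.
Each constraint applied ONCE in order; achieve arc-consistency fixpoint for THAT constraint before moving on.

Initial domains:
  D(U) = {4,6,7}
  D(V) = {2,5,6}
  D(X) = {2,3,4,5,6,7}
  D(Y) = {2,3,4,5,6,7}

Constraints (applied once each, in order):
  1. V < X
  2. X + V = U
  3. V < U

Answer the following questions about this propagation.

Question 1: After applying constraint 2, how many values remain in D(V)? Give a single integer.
Constraint 1 (V < X) on D(V)={2,5,6} D(X)={2,3,4,5,6,7}: X {2,3,4,5,6,7}->{3,4,5,6,7}
Constraint 2 (X + V = U) on D(X)={3,4,5,6,7} D(V)={2,5,6} D(U)={4,6,7}: X {3,4,5,6,7}->{4,5}; V {2,5,6}->{2}; U {4,6,7}->{6,7}
So after constraint 2: D(V)={2}, size = 1

Answer: 1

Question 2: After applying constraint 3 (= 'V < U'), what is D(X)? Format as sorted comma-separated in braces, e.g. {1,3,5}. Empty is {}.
Answer: {4,5}

Derivation:
Constraint 1 (V < X) on D(V)={2,5,6} D(X)={2,3,4,5,6,7}: X {2,3,4,5,6,7}->{3,4,5,6,7}
Constraint 2 (X + V = U) on D(X)={3,4,5,6,7} D(V)={2,5,6} D(U)={4,6,7}: X {3,4,5,6,7}->{4,5}; V {2,5,6}->{2}; U {4,6,7}->{6,7}
Constraint 3 (V < U) on D(V)={2} D(U)={6,7}: no change
So after constraint 3: D(X) = {4,5}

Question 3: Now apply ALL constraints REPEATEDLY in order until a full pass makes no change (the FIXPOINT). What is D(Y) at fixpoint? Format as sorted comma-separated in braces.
pass 0 (initial): D(Y)={2,3,4,5,6,7}
pass 1: U {4,6,7}->{6,7}; V {2,5,6}->{2}; X {2,3,4,5,6,7}->{4,5}
pass 2: no change
Fixpoint after 2 passes: D(Y) = {2,3,4,5,6,7}

Answer: {2,3,4,5,6,7}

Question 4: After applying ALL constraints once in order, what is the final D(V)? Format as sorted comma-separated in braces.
Constraint 1 (V < X) on D(V)={2,5,6} D(X)={2,3,4,5,6,7}: X {2,3,4,5,6,7}->{3,4,5,6,7}
Constraint 2 (X + V = U) on D(X)={3,4,5,6,7} D(V)={2,5,6} D(U)={4,6,7}: X {3,4,5,6,7}->{4,5}; V {2,5,6}->{2}; U {4,6,7}->{6,7}
Constraint 3 (V < U) on D(V)={2} D(U)={6,7}: no change
So after all 3 constraints: D(V) = {2}

Answer: {2}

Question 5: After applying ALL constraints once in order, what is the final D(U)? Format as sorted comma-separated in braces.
Answer: {6,7}

Derivation:
Constraint 1 (V < X) on D(V)={2,5,6} D(X)={2,3,4,5,6,7}: X {2,3,4,5,6,7}->{3,4,5,6,7}
Constraint 2 (X + V = U) on D(X)={3,4,5,6,7} D(V)={2,5,6} D(U)={4,6,7}: X {3,4,5,6,7}->{4,5}; V {2,5,6}->{2}; U {4,6,7}->{6,7}
Constraint 3 (V < U) on D(V)={2} D(U)={6,7}: no change
So after all 3 constraints: D(U) = {6,7}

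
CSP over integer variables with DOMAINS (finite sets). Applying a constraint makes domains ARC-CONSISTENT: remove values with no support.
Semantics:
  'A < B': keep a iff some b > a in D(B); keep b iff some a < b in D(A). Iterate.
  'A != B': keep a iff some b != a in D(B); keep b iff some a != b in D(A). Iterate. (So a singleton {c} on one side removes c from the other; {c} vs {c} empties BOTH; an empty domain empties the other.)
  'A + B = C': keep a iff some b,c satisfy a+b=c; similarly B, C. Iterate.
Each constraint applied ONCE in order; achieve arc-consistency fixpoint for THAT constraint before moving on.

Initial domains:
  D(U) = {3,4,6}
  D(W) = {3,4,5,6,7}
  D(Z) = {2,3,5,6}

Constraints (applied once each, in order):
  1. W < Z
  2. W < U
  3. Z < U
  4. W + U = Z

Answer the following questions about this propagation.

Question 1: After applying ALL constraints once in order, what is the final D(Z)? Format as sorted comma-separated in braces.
Answer: {}

Derivation:
Constraint 1 (W < Z) on D(W)={3,4,5,6,7} D(Z)={2,3,5,6}: W {3,4,5,6,7}->{3,4,5}; Z {2,3,5,6}->{5,6}
Constraint 2 (W < U) on D(W)={3,4,5} D(U)={3,4,6}: U {3,4,6}->{4,6}
Constraint 3 (Z < U) on D(Z)={5,6} D(U)={4,6}: Z {5,6}->{5}; U {4,6}->{6}
Constraint 4 (W + U = Z) on D(W)={3,4,5} D(U)={6} D(Z)={5}: W {3,4,5}->{}; U {6}->{}; Z {5}->{}
So after all 4 constraints: D(Z) = {}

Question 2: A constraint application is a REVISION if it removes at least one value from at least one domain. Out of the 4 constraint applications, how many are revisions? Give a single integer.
Answer: 4

Derivation:
Constraint 1 (W < Z) on D(W)={3,4,5,6,7} D(Z)={2,3,5,6}: W {3,4,5,6,7}->{3,4,5}; Z {2,3,5,6}->{5,6} => REVISION
Constraint 2 (W < U) on D(W)={3,4,5} D(U)={3,4,6}: U {3,4,6}->{4,6} => REVISION
Constraint 3 (Z < U) on D(Z)={5,6} D(U)={4,6}: Z {5,6}->{5}; U {4,6}->{6} => REVISION
Constraint 4 (W + U = Z) on D(W)={3,4,5} D(U)={6} D(Z)={5}: W {3,4,5}->{}; U {6}->{}; Z {5}->{} => REVISION
Total revisions = 4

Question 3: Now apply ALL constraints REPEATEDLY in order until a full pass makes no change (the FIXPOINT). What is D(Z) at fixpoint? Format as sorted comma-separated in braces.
Answer: {}

Derivation:
pass 0 (initial): D(Z)={2,3,5,6}
pass 1: U {3,4,6}->{}; W {3,4,5,6,7}->{}; Z {2,3,5,6}->{}
pass 2: no change
Fixpoint after 2 passes: D(Z) = {}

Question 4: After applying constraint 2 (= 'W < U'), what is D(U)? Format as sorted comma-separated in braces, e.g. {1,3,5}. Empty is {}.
Answer: {4,6}

Derivation:
Constraint 1 (W < Z) on D(W)={3,4,5,6,7} D(Z)={2,3,5,6}: W {3,4,5,6,7}->{3,4,5}; Z {2,3,5,6}->{5,6}
Constraint 2 (W < U) on D(W)={3,4,5} D(U)={3,4,6}: U {3,4,6}->{4,6}
So after constraint 2: D(U) = {4,6}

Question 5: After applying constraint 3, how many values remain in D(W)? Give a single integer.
Answer: 3

Derivation:
Constraint 1 (W < Z) on D(W)={3,4,5,6,7} D(Z)={2,3,5,6}: W {3,4,5,6,7}->{3,4,5}; Z {2,3,5,6}->{5,6}
Constraint 2 (W < U) on D(W)={3,4,5} D(U)={3,4,6}: U {3,4,6}->{4,6}
Constraint 3 (Z < U) on D(Z)={5,6} D(U)={4,6}: Z {5,6}->{5}; U {4,6}->{6}
So after constraint 3: D(W)={3,4,5}, size = 3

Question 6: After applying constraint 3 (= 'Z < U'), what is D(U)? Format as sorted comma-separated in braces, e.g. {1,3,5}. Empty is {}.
Constraint 1 (W < Z) on D(W)={3,4,5,6,7} D(Z)={2,3,5,6}: W {3,4,5,6,7}->{3,4,5}; Z {2,3,5,6}->{5,6}
Constraint 2 (W < U) on D(W)={3,4,5} D(U)={3,4,6}: U {3,4,6}->{4,6}
Constraint 3 (Z < U) on D(Z)={5,6} D(U)={4,6}: Z {5,6}->{5}; U {4,6}->{6}
So after constraint 3: D(U) = {6}

Answer: {6}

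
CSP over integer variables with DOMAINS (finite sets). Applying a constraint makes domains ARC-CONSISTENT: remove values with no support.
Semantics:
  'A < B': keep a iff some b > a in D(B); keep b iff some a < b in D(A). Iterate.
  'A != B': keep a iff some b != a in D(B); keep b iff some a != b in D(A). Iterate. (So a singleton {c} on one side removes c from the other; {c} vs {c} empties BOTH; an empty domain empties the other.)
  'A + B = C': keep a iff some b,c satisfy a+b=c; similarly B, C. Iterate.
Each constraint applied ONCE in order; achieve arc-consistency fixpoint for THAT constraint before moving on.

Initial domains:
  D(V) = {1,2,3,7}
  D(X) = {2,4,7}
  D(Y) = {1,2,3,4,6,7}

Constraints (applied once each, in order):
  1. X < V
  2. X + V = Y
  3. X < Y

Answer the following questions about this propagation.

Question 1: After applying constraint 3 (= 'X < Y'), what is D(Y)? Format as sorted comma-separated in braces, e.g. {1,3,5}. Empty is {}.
Constraint 1 (X < V) on D(X)={2,4,7} D(V)={1,2,3,7}: X {2,4,7}->{2,4}; V {1,2,3,7}->{3,7}
Constraint 2 (X + V = Y) on D(X)={2,4} D(V)={3,7} D(Y)={1,2,3,4,6,7}: X {2,4}->{4}; V {3,7}->{3}; Y {1,2,3,4,6,7}->{7}
Constraint 3 (X < Y) on D(X)={4} D(Y)={7}: no change
So after constraint 3: D(Y) = {7}

Answer: {7}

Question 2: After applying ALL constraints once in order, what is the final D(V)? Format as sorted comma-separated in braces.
Answer: {3}

Derivation:
Constraint 1 (X < V) on D(X)={2,4,7} D(V)={1,2,3,7}: X {2,4,7}->{2,4}; V {1,2,3,7}->{3,7}
Constraint 2 (X + V = Y) on D(X)={2,4} D(V)={3,7} D(Y)={1,2,3,4,6,7}: X {2,4}->{4}; V {3,7}->{3}; Y {1,2,3,4,6,7}->{7}
Constraint 3 (X < Y) on D(X)={4} D(Y)={7}: no change
So after all 3 constraints: D(V) = {3}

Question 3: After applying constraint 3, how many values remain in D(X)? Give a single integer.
Answer: 1

Derivation:
Constraint 1 (X < V) on D(X)={2,4,7} D(V)={1,2,3,7}: X {2,4,7}->{2,4}; V {1,2,3,7}->{3,7}
Constraint 2 (X + V = Y) on D(X)={2,4} D(V)={3,7} D(Y)={1,2,3,4,6,7}: X {2,4}->{4}; V {3,7}->{3}; Y {1,2,3,4,6,7}->{7}
Constraint 3 (X < Y) on D(X)={4} D(Y)={7}: no change
So after constraint 3: D(X)={4}, size = 1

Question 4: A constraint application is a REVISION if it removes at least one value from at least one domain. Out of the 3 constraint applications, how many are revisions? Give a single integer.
Answer: 2

Derivation:
Constraint 1 (X < V) on D(X)={2,4,7} D(V)={1,2,3,7}: X {2,4,7}->{2,4}; V {1,2,3,7}->{3,7} => REVISION
Constraint 2 (X + V = Y) on D(X)={2,4} D(V)={3,7} D(Y)={1,2,3,4,6,7}: X {2,4}->{4}; V {3,7}->{3}; Y {1,2,3,4,6,7}->{7} => REVISION
Constraint 3 (X < Y) on D(X)={4} D(Y)={7}: no change => not a revision
Total revisions = 2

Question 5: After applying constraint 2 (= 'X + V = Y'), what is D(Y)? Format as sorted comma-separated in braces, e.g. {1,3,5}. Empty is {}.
Answer: {7}

Derivation:
Constraint 1 (X < V) on D(X)={2,4,7} D(V)={1,2,3,7}: X {2,4,7}->{2,4}; V {1,2,3,7}->{3,7}
Constraint 2 (X + V = Y) on D(X)={2,4} D(V)={3,7} D(Y)={1,2,3,4,6,7}: X {2,4}->{4}; V {3,7}->{3}; Y {1,2,3,4,6,7}->{7}
So after constraint 2: D(Y) = {7}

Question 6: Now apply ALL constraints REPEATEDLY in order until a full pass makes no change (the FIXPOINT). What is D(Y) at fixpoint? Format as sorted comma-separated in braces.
pass 0 (initial): D(Y)={1,2,3,4,6,7}
pass 1: V {1,2,3,7}->{3}; X {2,4,7}->{4}; Y {1,2,3,4,6,7}->{7}
pass 2: V {3}->{}; X {4}->{}; Y {7}->{}
pass 3: no change
Fixpoint after 3 passes: D(Y) = {}

Answer: {}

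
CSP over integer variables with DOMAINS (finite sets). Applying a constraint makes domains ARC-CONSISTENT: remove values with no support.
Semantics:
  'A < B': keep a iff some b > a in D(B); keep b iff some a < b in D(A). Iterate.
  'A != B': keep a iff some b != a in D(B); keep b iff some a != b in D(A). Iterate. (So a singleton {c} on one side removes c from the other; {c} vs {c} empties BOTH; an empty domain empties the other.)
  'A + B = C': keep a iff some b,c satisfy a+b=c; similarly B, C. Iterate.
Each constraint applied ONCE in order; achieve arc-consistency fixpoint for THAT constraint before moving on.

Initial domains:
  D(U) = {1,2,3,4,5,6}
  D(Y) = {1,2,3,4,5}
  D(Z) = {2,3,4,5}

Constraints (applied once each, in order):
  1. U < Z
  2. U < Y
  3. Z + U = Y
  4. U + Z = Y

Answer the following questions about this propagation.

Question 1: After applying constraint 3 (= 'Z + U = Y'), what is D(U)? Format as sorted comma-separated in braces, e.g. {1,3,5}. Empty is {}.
Answer: {1,2,3}

Derivation:
Constraint 1 (U < Z) on D(U)={1,2,3,4,5,6} D(Z)={2,3,4,5}: U {1,2,3,4,5,6}->{1,2,3,4}
Constraint 2 (U < Y) on D(U)={1,2,3,4} D(Y)={1,2,3,4,5}: Y {1,2,3,4,5}->{2,3,4,5}
Constraint 3 (Z + U = Y) on D(Z)={2,3,4,5} D(U)={1,2,3,4} D(Y)={2,3,4,5}: Z {2,3,4,5}->{2,3,4}; U {1,2,3,4}->{1,2,3}; Y {2,3,4,5}->{3,4,5}
So after constraint 3: D(U) = {1,2,3}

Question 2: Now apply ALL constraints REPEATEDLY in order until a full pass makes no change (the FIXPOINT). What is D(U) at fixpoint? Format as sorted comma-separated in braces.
pass 0 (initial): D(U)={1,2,3,4,5,6}
pass 1: U {1,2,3,4,5,6}->{1,2,3}; Y {1,2,3,4,5}->{3,4,5}; Z {2,3,4,5}->{2,3,4}
pass 2: no change
Fixpoint after 2 passes: D(U) = {1,2,3}

Answer: {1,2,3}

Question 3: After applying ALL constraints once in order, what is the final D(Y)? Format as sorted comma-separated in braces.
Answer: {3,4,5}

Derivation:
Constraint 1 (U < Z) on D(U)={1,2,3,4,5,6} D(Z)={2,3,4,5}: U {1,2,3,4,5,6}->{1,2,3,4}
Constraint 2 (U < Y) on D(U)={1,2,3,4} D(Y)={1,2,3,4,5}: Y {1,2,3,4,5}->{2,3,4,5}
Constraint 3 (Z + U = Y) on D(Z)={2,3,4,5} D(U)={1,2,3,4} D(Y)={2,3,4,5}: Z {2,3,4,5}->{2,3,4}; U {1,2,3,4}->{1,2,3}; Y {2,3,4,5}->{3,4,5}
Constraint 4 (U + Z = Y) on D(U)={1,2,3} D(Z)={2,3,4} D(Y)={3,4,5}: no change
So after all 4 constraints: D(Y) = {3,4,5}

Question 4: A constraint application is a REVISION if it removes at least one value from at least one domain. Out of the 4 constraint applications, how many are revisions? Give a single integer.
Answer: 3

Derivation:
Constraint 1 (U < Z) on D(U)={1,2,3,4,5,6} D(Z)={2,3,4,5}: U {1,2,3,4,5,6}->{1,2,3,4} => REVISION
Constraint 2 (U < Y) on D(U)={1,2,3,4} D(Y)={1,2,3,4,5}: Y {1,2,3,4,5}->{2,3,4,5} => REVISION
Constraint 3 (Z + U = Y) on D(Z)={2,3,4,5} D(U)={1,2,3,4} D(Y)={2,3,4,5}: Z {2,3,4,5}->{2,3,4}; U {1,2,3,4}->{1,2,3}; Y {2,3,4,5}->{3,4,5} => REVISION
Constraint 4 (U + Z = Y) on D(U)={1,2,3} D(Z)={2,3,4} D(Y)={3,4,5}: no change => not a revision
Total revisions = 3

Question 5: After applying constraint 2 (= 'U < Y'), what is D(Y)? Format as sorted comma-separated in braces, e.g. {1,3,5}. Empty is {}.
Answer: {2,3,4,5}

Derivation:
Constraint 1 (U < Z) on D(U)={1,2,3,4,5,6} D(Z)={2,3,4,5}: U {1,2,3,4,5,6}->{1,2,3,4}
Constraint 2 (U < Y) on D(U)={1,2,3,4} D(Y)={1,2,3,4,5}: Y {1,2,3,4,5}->{2,3,4,5}
So after constraint 2: D(Y) = {2,3,4,5}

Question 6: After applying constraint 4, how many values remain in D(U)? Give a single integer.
Answer: 3

Derivation:
Constraint 1 (U < Z) on D(U)={1,2,3,4,5,6} D(Z)={2,3,4,5}: U {1,2,3,4,5,6}->{1,2,3,4}
Constraint 2 (U < Y) on D(U)={1,2,3,4} D(Y)={1,2,3,4,5}: Y {1,2,3,4,5}->{2,3,4,5}
Constraint 3 (Z + U = Y) on D(Z)={2,3,4,5} D(U)={1,2,3,4} D(Y)={2,3,4,5}: Z {2,3,4,5}->{2,3,4}; U {1,2,3,4}->{1,2,3}; Y {2,3,4,5}->{3,4,5}
Constraint 4 (U + Z = Y) on D(U)={1,2,3} D(Z)={2,3,4} D(Y)={3,4,5}: no change
So after constraint 4: D(U)={1,2,3}, size = 3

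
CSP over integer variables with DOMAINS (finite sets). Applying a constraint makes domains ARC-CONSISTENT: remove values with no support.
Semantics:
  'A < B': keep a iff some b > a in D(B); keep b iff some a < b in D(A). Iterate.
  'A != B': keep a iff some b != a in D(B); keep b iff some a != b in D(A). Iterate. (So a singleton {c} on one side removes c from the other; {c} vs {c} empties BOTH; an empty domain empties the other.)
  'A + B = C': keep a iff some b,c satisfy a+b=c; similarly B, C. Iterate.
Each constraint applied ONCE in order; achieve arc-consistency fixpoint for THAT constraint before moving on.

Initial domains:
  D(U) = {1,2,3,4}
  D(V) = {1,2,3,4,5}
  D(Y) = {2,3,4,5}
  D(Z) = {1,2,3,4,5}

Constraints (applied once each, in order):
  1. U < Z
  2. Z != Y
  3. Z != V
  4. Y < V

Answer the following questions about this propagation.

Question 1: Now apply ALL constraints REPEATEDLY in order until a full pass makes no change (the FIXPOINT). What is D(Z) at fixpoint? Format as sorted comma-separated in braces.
pass 0 (initial): D(Z)={1,2,3,4,5}
pass 1: V {1,2,3,4,5}->{3,4,5}; Y {2,3,4,5}->{2,3,4}; Z {1,2,3,4,5}->{2,3,4,5}
pass 2: no change
Fixpoint after 2 passes: D(Z) = {2,3,4,5}

Answer: {2,3,4,5}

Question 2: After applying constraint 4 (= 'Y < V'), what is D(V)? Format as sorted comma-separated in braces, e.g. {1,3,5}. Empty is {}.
Answer: {3,4,5}

Derivation:
Constraint 1 (U < Z) on D(U)={1,2,3,4} D(Z)={1,2,3,4,5}: Z {1,2,3,4,5}->{2,3,4,5}
Constraint 2 (Z != Y) on D(Z)={2,3,4,5} D(Y)={2,3,4,5}: no change
Constraint 3 (Z != V) on D(Z)={2,3,4,5} D(V)={1,2,3,4,5}: no change
Constraint 4 (Y < V) on D(Y)={2,3,4,5} D(V)={1,2,3,4,5}: Y {2,3,4,5}->{2,3,4}; V {1,2,3,4,5}->{3,4,5}
So after constraint 4: D(V) = {3,4,5}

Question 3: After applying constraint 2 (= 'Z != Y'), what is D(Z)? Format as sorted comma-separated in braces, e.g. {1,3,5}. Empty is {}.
Constraint 1 (U < Z) on D(U)={1,2,3,4} D(Z)={1,2,3,4,5}: Z {1,2,3,4,5}->{2,3,4,5}
Constraint 2 (Z != Y) on D(Z)={2,3,4,5} D(Y)={2,3,4,5}: no change
So after constraint 2: D(Z) = {2,3,4,5}

Answer: {2,3,4,5}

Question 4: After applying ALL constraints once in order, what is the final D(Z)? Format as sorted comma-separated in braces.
Answer: {2,3,4,5}

Derivation:
Constraint 1 (U < Z) on D(U)={1,2,3,4} D(Z)={1,2,3,4,5}: Z {1,2,3,4,5}->{2,3,4,5}
Constraint 2 (Z != Y) on D(Z)={2,3,4,5} D(Y)={2,3,4,5}: no change
Constraint 3 (Z != V) on D(Z)={2,3,4,5} D(V)={1,2,3,4,5}: no change
Constraint 4 (Y < V) on D(Y)={2,3,4,5} D(V)={1,2,3,4,5}: Y {2,3,4,5}->{2,3,4}; V {1,2,3,4,5}->{3,4,5}
So after all 4 constraints: D(Z) = {2,3,4,5}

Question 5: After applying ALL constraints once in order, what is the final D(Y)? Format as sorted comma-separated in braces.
Answer: {2,3,4}

Derivation:
Constraint 1 (U < Z) on D(U)={1,2,3,4} D(Z)={1,2,3,4,5}: Z {1,2,3,4,5}->{2,3,4,5}
Constraint 2 (Z != Y) on D(Z)={2,3,4,5} D(Y)={2,3,4,5}: no change
Constraint 3 (Z != V) on D(Z)={2,3,4,5} D(V)={1,2,3,4,5}: no change
Constraint 4 (Y < V) on D(Y)={2,3,4,5} D(V)={1,2,3,4,5}: Y {2,3,4,5}->{2,3,4}; V {1,2,3,4,5}->{3,4,5}
So after all 4 constraints: D(Y) = {2,3,4}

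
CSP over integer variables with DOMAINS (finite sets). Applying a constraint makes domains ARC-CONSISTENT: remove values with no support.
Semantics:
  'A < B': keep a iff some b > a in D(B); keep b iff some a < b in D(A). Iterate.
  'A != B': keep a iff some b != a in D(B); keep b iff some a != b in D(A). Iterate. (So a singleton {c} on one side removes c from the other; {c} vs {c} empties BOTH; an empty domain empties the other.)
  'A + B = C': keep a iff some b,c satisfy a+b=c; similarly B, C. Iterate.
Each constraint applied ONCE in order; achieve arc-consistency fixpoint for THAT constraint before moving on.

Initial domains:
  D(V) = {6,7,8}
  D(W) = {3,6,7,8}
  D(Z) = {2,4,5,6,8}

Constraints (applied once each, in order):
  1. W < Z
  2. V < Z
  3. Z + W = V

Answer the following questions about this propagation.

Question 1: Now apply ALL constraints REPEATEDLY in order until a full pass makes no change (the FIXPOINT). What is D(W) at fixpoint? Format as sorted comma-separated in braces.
Answer: {}

Derivation:
pass 0 (initial): D(W)={3,6,7,8}
pass 1: V {6,7,8}->{}; W {3,6,7,8}->{}; Z {2,4,5,6,8}->{}
pass 2: no change
Fixpoint after 2 passes: D(W) = {}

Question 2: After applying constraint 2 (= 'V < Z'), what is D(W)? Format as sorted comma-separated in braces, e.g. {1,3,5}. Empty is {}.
Answer: {3,6,7}

Derivation:
Constraint 1 (W < Z) on D(W)={3,6,7,8} D(Z)={2,4,5,6,8}: W {3,6,7,8}->{3,6,7}; Z {2,4,5,6,8}->{4,5,6,8}
Constraint 2 (V < Z) on D(V)={6,7,8} D(Z)={4,5,6,8}: V {6,7,8}->{6,7}; Z {4,5,6,8}->{8}
So after constraint 2: D(W) = {3,6,7}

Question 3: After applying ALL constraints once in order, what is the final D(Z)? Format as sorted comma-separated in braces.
Constraint 1 (W < Z) on D(W)={3,6,7,8} D(Z)={2,4,5,6,8}: W {3,6,7,8}->{3,6,7}; Z {2,4,5,6,8}->{4,5,6,8}
Constraint 2 (V < Z) on D(V)={6,7,8} D(Z)={4,5,6,8}: V {6,7,8}->{6,7}; Z {4,5,6,8}->{8}
Constraint 3 (Z + W = V) on D(Z)={8} D(W)={3,6,7} D(V)={6,7}: Z {8}->{}; W {3,6,7}->{}; V {6,7}->{}
So after all 3 constraints: D(Z) = {}

Answer: {}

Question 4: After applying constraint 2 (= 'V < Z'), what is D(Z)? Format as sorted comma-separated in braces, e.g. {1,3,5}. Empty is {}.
Answer: {8}

Derivation:
Constraint 1 (W < Z) on D(W)={3,6,7,8} D(Z)={2,4,5,6,8}: W {3,6,7,8}->{3,6,7}; Z {2,4,5,6,8}->{4,5,6,8}
Constraint 2 (V < Z) on D(V)={6,7,8} D(Z)={4,5,6,8}: V {6,7,8}->{6,7}; Z {4,5,6,8}->{8}
So after constraint 2: D(Z) = {8}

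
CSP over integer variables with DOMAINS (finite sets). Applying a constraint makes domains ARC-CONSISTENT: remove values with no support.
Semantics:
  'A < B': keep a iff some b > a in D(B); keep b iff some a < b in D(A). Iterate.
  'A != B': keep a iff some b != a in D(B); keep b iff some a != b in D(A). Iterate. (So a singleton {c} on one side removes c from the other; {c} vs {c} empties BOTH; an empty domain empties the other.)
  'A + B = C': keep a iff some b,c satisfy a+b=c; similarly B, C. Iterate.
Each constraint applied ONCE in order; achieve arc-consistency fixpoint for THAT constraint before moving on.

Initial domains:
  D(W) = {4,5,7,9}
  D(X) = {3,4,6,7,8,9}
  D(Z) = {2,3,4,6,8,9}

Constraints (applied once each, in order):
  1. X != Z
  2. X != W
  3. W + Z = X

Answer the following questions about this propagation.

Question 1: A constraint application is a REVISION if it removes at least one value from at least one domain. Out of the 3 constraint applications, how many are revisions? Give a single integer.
Constraint 1 (X != Z) on D(X)={3,4,6,7,8,9} D(Z)={2,3,4,6,8,9}: no change => not a revision
Constraint 2 (X != W) on D(X)={3,4,6,7,8,9} D(W)={4,5,7,9}: no change => not a revision
Constraint 3 (W + Z = X) on D(W)={4,5,7,9} D(Z)={2,3,4,6,8,9} D(X)={3,4,6,7,8,9}: W {4,5,7,9}->{4,5,7}; Z {2,3,4,6,8,9}->{2,3,4}; X {3,4,6,7,8,9}->{6,7,8,9} => REVISION
Total revisions = 1

Answer: 1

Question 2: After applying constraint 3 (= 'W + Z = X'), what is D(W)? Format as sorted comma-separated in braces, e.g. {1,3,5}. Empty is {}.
Constraint 1 (X != Z) on D(X)={3,4,6,7,8,9} D(Z)={2,3,4,6,8,9}: no change
Constraint 2 (X != W) on D(X)={3,4,6,7,8,9} D(W)={4,5,7,9}: no change
Constraint 3 (W + Z = X) on D(W)={4,5,7,9} D(Z)={2,3,4,6,8,9} D(X)={3,4,6,7,8,9}: W {4,5,7,9}->{4,5,7}; Z {2,3,4,6,8,9}->{2,3,4}; X {3,4,6,7,8,9}->{6,7,8,9}
So after constraint 3: D(W) = {4,5,7}

Answer: {4,5,7}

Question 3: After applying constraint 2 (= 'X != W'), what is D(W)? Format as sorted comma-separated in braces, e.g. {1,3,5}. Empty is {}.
Constraint 1 (X != Z) on D(X)={3,4,6,7,8,9} D(Z)={2,3,4,6,8,9}: no change
Constraint 2 (X != W) on D(X)={3,4,6,7,8,9} D(W)={4,5,7,9}: no change
So after constraint 2: D(W) = {4,5,7,9}

Answer: {4,5,7,9}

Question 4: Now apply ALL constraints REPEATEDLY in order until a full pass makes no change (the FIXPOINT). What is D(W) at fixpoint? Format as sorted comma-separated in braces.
pass 0 (initial): D(W)={4,5,7,9}
pass 1: W {4,5,7,9}->{4,5,7}; X {3,4,6,7,8,9}->{6,7,8,9}; Z {2,3,4,6,8,9}->{2,3,4}
pass 2: no change
Fixpoint after 2 passes: D(W) = {4,5,7}

Answer: {4,5,7}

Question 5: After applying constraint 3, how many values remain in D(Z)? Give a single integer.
Answer: 3

Derivation:
Constraint 1 (X != Z) on D(X)={3,4,6,7,8,9} D(Z)={2,3,4,6,8,9}: no change
Constraint 2 (X != W) on D(X)={3,4,6,7,8,9} D(W)={4,5,7,9}: no change
Constraint 3 (W + Z = X) on D(W)={4,5,7,9} D(Z)={2,3,4,6,8,9} D(X)={3,4,6,7,8,9}: W {4,5,7,9}->{4,5,7}; Z {2,3,4,6,8,9}->{2,3,4}; X {3,4,6,7,8,9}->{6,7,8,9}
So after constraint 3: D(Z)={2,3,4}, size = 3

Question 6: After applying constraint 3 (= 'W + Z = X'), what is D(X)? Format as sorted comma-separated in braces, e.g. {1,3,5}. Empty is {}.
Answer: {6,7,8,9}

Derivation:
Constraint 1 (X != Z) on D(X)={3,4,6,7,8,9} D(Z)={2,3,4,6,8,9}: no change
Constraint 2 (X != W) on D(X)={3,4,6,7,8,9} D(W)={4,5,7,9}: no change
Constraint 3 (W + Z = X) on D(W)={4,5,7,9} D(Z)={2,3,4,6,8,9} D(X)={3,4,6,7,8,9}: W {4,5,7,9}->{4,5,7}; Z {2,3,4,6,8,9}->{2,3,4}; X {3,4,6,7,8,9}->{6,7,8,9}
So after constraint 3: D(X) = {6,7,8,9}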